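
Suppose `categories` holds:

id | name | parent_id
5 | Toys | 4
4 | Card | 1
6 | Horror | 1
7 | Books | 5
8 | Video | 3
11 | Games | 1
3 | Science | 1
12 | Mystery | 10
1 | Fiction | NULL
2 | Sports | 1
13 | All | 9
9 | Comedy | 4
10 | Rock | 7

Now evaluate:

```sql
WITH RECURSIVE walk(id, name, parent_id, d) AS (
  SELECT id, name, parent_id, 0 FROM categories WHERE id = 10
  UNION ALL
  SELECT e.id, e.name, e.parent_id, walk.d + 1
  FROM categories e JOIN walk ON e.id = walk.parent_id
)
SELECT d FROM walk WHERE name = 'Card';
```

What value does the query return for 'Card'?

3

Base: id=10 (Rock), parent_id=7, d 0.
Iteration 1: join on id=7 -> Books (id 7, parent_id=5, d 1).
Iteration 2: join on id=5 -> Toys (id 5, parent_id=4, d 2).
Iteration 3: join on id=4 -> Card (id 4, parent_id=1, d 3).
Iteration 4: join on id=1 -> Fiction (id 1, parent_id=NULL, d 4).
Iteration 5: parent_id is NULL; no match; recursion stops.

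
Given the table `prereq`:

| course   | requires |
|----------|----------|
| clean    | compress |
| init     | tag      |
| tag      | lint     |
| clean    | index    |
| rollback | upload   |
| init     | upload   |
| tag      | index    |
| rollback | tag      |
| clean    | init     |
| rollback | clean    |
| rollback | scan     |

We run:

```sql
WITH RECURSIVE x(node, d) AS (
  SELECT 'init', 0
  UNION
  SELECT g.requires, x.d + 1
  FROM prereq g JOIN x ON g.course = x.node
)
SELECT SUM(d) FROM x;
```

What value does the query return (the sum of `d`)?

Base: (init, d=0).
Iteration 1: edges from {init} -> (tag, d=1), (upload, d=1).
Iteration 2: edges from {tag,upload} -> (index, d=2), (lint, d=2).
Iteration 3: no outgoing edges from {index,lint}; recursion stops.
SUM(d) = 0 + 1 + 1 + 2 + 2 = 6.

6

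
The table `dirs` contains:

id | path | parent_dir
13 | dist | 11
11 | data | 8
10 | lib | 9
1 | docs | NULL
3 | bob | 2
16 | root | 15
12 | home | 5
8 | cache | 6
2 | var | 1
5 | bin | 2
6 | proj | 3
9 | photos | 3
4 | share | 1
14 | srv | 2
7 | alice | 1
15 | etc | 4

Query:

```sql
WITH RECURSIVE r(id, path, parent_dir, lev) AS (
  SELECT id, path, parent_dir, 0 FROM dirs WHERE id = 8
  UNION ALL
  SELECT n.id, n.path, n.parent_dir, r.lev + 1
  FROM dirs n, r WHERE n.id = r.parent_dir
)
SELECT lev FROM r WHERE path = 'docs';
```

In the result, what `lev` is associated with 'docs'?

4

Base: id=8 (cache), parent_dir=6, lev 0.
Iteration 1: join on id=6 -> proj (id 6, parent_dir=3, lev 1).
Iteration 2: join on id=3 -> bob (id 3, parent_dir=2, lev 2).
Iteration 3: join on id=2 -> var (id 2, parent_dir=1, lev 3).
Iteration 4: join on id=1 -> docs (id 1, parent_dir=NULL, lev 4).
Iteration 5: parent_dir is NULL; no match; recursion stops.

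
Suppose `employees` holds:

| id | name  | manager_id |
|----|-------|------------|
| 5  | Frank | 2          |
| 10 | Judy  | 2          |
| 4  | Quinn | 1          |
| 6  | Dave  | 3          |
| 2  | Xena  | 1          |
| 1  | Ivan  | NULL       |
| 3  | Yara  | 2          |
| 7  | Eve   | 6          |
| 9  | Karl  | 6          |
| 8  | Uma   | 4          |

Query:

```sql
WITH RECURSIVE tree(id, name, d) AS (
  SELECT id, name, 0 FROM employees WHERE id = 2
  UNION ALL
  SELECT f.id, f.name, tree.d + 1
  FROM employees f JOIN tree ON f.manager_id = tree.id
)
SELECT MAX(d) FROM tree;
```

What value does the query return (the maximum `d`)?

3

Base: id=2 (Xena) at d 0.
Iteration 1: rows with manager_id in {2} -> Yara (id 3, d 1), Frank (id 5, d 1), Judy (id 10, d 1).
Iteration 2: rows with manager_id in {3,5,10} -> Dave (id 6, d 2).
Iteration 3: rows with manager_id in {6} -> Eve (id 7, d 3), Karl (id 9, d 3).
Iteration 4: no rows with manager_id in {7,9}; recursion stops.
d values: 0, 1, 1, 1, 2, 3, 3; the maximum is 3.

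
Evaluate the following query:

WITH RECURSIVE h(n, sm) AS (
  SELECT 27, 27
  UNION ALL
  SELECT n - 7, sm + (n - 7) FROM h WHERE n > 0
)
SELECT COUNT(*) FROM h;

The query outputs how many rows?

Base: n=27, sm=27.
Iteration 1: 27 > 0 holds -> n = 27 - 7 = 20, sm = 27 + 20 = 47.
Iteration 2: 20 > 0 holds -> n = 20 - 7 = 13, sm = 47 + 13 = 60.
Iteration 3: 13 > 0 holds -> n = 13 - 7 = 6, sm = 60 + 6 = 66.
Iteration 4: 6 > 0 holds -> n = 6 - 7 = -1, sm = 66 + -1 = 65.
Iteration 5: -1 > 0 fails; recursion stops.
Total rows emitted: 5.

5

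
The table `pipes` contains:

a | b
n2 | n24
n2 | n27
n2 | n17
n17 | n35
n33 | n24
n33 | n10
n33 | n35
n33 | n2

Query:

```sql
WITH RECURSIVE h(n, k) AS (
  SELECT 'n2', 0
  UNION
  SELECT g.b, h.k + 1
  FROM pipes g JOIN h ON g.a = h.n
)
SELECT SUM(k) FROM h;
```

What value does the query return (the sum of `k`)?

5

Base: (n2, k=0).
Iteration 1: edges from {n2} -> (n17, k=1), (n24, k=1), (n27, k=1).
Iteration 2: edges from {n17,n24,n27} -> (n35, k=2).
Iteration 3: no outgoing edges from {n35}; recursion stops.
SUM(k) = 0 + 1 + 1 + 1 + 2 = 5.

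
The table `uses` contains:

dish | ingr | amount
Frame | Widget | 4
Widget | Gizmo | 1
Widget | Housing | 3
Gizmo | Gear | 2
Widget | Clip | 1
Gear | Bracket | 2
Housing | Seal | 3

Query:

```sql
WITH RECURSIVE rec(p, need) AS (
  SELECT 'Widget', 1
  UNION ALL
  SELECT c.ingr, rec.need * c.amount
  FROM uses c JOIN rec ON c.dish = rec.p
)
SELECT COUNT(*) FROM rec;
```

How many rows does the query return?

Base: (Widget, need=1).
Iteration 1: components of {Widget} -> Clip = 1*1 = 1, Gizmo = 1*1 = 1, Housing = 1*3 = 3.
Iteration 2: components of {Clip,Gizmo,Housing} -> Gear = 1*2 = 2, Seal = 3*3 = 9.
Iteration 3: components of {Gear,Seal} -> Bracket = 2*2 = 4.
Iteration 4: no further components; recursion stops.
Total rows emitted: 7.

7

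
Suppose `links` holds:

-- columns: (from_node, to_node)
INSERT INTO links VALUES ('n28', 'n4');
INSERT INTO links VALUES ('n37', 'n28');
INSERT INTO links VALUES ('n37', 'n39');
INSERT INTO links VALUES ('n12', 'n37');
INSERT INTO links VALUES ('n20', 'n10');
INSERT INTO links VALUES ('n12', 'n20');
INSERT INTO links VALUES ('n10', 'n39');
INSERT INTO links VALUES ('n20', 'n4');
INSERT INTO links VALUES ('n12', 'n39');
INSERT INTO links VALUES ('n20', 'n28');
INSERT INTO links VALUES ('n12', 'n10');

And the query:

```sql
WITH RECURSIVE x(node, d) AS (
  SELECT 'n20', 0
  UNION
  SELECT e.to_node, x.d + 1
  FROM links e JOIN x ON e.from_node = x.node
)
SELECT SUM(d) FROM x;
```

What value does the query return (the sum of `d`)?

Base: (n20, d=0).
Iteration 1: edges from {n20} -> (n10, d=1), (n28, d=1), (n4, d=1).
Iteration 2: edges from {n10,n28,n4} -> (n39, d=2), (n4, d=2).
Iteration 3: no outgoing edges from {n39,n4}; recursion stops.
SUM(d) = 0 + 1 + 1 + 1 + 2 + 2 = 7.

7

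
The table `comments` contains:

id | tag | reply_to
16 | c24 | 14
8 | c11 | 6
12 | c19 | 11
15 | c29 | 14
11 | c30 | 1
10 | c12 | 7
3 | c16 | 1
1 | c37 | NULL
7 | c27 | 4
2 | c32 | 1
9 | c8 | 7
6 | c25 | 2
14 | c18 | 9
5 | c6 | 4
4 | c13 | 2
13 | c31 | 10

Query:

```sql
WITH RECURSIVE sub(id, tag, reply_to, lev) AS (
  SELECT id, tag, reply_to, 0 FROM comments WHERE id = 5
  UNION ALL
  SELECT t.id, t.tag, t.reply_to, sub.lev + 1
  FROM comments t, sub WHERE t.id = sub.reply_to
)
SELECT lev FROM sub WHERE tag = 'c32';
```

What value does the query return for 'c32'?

2

Base: id=5 (c6), reply_to=4, lev 0.
Iteration 1: join on id=4 -> c13 (id 4, reply_to=2, lev 1).
Iteration 2: join on id=2 -> c32 (id 2, reply_to=1, lev 2).
Iteration 3: join on id=1 -> c37 (id 1, reply_to=NULL, lev 3).
Iteration 4: reply_to is NULL; no match; recursion stops.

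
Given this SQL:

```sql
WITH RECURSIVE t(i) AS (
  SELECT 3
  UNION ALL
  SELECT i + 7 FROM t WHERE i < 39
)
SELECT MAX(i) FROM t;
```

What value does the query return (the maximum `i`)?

Base: i=3.
Iteration 1: 3 < 39 holds -> i = 3 + 7 = 10.
Iteration 2: 10 < 39 holds -> i = 10 + 7 = 17.
Iteration 3: 17 < 39 holds -> i = 17 + 7 = 24.
Iteration 4: 24 < 39 holds -> i = 24 + 7 = 31.
Iteration 5: 31 < 39 holds -> i = 31 + 7 = 38.
Iteration 6: 38 < 39 holds -> i = 38 + 7 = 45.
Iteration 7: 45 < 39 fails; recursion stops.
i values: 3, 10, 17, 24, 31, 38, 45; the maximum is 45.

45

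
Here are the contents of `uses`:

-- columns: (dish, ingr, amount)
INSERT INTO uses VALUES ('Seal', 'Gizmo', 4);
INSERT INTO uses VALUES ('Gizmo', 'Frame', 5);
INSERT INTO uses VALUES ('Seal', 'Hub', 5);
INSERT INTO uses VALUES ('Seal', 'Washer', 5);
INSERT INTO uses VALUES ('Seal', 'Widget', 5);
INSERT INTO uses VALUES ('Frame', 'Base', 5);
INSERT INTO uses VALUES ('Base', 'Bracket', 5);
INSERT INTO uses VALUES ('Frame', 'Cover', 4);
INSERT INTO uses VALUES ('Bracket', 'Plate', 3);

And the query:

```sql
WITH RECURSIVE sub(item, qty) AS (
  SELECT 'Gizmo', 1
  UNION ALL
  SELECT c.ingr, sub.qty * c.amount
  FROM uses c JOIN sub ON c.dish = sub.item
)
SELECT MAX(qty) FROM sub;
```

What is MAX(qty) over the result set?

Base: (Gizmo, qty=1).
Iteration 1: components of {Gizmo} -> Frame = 1*5 = 5.
Iteration 2: components of {Frame} -> Base = 5*5 = 25, Cover = 5*4 = 20.
Iteration 3: components of {Base,Cover} -> Bracket = 25*5 = 125.
Iteration 4: components of {Bracket} -> Plate = 125*3 = 375.
Iteration 5: no further components; recursion stops.
qty values: 1, 5, 25, 20, 125, 375; the maximum is 375.

375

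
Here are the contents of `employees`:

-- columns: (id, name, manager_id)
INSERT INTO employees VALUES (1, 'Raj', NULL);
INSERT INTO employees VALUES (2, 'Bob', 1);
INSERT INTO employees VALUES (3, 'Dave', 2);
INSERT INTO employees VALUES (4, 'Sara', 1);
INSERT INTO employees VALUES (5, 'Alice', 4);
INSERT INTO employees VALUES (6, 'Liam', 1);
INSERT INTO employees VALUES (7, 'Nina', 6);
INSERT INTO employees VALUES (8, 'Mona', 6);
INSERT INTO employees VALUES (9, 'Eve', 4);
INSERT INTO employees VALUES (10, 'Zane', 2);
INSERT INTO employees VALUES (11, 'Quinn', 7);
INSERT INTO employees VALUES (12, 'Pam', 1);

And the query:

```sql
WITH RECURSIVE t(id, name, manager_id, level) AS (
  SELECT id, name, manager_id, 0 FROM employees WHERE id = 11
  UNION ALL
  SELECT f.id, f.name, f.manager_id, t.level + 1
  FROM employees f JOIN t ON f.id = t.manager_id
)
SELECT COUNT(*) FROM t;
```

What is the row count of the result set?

4

Base: id=11 (Quinn), manager_id=7, level 0.
Iteration 1: join on id=7 -> Nina (id 7, manager_id=6, level 1).
Iteration 2: join on id=6 -> Liam (id 6, manager_id=1, level 2).
Iteration 3: join on id=1 -> Raj (id 1, manager_id=NULL, level 3).
Iteration 4: manager_id is NULL; no match; recursion stops.
Total rows emitted: 4.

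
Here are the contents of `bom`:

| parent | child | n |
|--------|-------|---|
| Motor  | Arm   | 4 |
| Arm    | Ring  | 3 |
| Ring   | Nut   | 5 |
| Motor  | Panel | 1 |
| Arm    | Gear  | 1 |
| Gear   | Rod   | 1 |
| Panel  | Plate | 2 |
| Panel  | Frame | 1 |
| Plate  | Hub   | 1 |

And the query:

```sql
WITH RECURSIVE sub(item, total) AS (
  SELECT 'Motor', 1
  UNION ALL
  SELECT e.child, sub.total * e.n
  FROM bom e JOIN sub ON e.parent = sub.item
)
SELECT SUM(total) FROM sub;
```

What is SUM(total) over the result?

91

Base: (Motor, total=1).
Iteration 1: components of {Motor} -> Arm = 1*4 = 4, Panel = 1*1 = 1.
Iteration 2: components of {Arm,Panel} -> Frame = 1*1 = 1, Gear = 4*1 = 4, Plate = 1*2 = 2, Ring = 4*3 = 12.
Iteration 3: components of {Frame,Gear,Plate,Ring} -> Hub = 2*1 = 2, Nut = 12*5 = 60, Rod = 4*1 = 4.
Iteration 4: no further components; recursion stops.
SUM(total) = 1 + 4 + 1 + 12 + 4 + 2 + 1 + 60 + 4 + 2 = 91.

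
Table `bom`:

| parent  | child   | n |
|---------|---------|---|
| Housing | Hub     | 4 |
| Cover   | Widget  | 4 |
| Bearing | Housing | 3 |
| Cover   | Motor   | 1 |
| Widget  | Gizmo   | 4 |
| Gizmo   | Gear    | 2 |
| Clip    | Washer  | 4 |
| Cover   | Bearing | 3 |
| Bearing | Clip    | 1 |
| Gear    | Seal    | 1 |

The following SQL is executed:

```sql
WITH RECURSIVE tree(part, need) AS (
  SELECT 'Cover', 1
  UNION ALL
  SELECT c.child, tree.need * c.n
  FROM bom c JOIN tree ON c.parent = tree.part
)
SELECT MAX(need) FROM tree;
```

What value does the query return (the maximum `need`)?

36

Base: (Cover, need=1).
Iteration 1: components of {Cover} -> Bearing = 1*3 = 3, Motor = 1*1 = 1, Widget = 1*4 = 4.
Iteration 2: components of {Bearing,Motor,Widget} -> Clip = 3*1 = 3, Gizmo = 4*4 = 16, Housing = 3*3 = 9.
Iteration 3: components of {Clip,Gizmo,Housing} -> Gear = 16*2 = 32, Hub = 9*4 = 36, Washer = 3*4 = 12.
Iteration 4: components of {Gear,Hub,Washer} -> Seal = 32*1 = 32.
Iteration 5: no further components; recursion stops.
need values: 1, 3, 1, 4, 9, 3, 16, 36, 12, 32, 32; the maximum is 36.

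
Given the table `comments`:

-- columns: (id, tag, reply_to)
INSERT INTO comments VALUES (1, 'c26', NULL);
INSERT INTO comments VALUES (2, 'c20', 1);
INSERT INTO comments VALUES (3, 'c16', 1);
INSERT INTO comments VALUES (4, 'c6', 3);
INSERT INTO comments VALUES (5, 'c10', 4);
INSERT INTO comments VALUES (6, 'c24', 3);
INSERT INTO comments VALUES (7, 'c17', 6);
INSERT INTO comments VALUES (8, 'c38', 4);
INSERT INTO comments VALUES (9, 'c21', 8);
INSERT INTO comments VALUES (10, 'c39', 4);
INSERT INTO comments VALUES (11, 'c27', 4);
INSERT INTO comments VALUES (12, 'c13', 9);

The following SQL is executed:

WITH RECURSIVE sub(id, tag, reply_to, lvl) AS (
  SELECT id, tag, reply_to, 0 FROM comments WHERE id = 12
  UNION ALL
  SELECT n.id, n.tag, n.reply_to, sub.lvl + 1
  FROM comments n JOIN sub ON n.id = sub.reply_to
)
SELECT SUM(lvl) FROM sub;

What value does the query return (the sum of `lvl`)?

15

Base: id=12 (c13), reply_to=9, lvl 0.
Iteration 1: join on id=9 -> c21 (id 9, reply_to=8, lvl 1).
Iteration 2: join on id=8 -> c38 (id 8, reply_to=4, lvl 2).
Iteration 3: join on id=4 -> c6 (id 4, reply_to=3, lvl 3).
Iteration 4: join on id=3 -> c16 (id 3, reply_to=1, lvl 4).
Iteration 5: join on id=1 -> c26 (id 1, reply_to=NULL, lvl 5).
Iteration 6: reply_to is NULL; no match; recursion stops.
SUM(lvl) = 0 + 1 + 2 + 3 + 4 + 5 = 15.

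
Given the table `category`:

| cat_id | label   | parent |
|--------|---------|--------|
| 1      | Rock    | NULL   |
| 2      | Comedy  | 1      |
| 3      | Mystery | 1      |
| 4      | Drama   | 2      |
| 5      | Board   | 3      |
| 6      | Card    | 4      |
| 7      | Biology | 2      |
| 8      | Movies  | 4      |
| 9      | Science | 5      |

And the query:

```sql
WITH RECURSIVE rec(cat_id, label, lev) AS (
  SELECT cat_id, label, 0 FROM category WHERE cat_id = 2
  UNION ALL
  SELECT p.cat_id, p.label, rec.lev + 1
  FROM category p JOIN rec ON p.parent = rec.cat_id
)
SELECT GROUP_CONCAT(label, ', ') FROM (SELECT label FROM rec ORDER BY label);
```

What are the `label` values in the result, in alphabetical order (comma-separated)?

Base: cat_id=2 (Comedy) at lev 0.
Iteration 1: rows with parent in {2} -> Drama (id 4, lev 1), Biology (id 7, lev 1).
Iteration 2: rows with parent in {4,7} -> Card (id 6, lev 2), Movies (id 8, lev 2).
Iteration 3: no rows with parent in {6,8}; recursion stops.

Biology, Card, Comedy, Drama, Movies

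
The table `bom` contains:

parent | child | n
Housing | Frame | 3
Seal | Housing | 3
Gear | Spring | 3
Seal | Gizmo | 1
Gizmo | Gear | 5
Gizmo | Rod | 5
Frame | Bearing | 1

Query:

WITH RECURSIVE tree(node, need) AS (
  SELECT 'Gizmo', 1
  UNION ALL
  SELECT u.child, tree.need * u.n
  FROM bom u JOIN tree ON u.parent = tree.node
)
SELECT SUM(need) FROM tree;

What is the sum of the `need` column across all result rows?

Base: (Gizmo, need=1).
Iteration 1: components of {Gizmo} -> Gear = 1*5 = 5, Rod = 1*5 = 5.
Iteration 2: components of {Gear,Rod} -> Spring = 5*3 = 15.
Iteration 3: no further components; recursion stops.
SUM(need) = 1 + 5 + 5 + 15 = 26.

26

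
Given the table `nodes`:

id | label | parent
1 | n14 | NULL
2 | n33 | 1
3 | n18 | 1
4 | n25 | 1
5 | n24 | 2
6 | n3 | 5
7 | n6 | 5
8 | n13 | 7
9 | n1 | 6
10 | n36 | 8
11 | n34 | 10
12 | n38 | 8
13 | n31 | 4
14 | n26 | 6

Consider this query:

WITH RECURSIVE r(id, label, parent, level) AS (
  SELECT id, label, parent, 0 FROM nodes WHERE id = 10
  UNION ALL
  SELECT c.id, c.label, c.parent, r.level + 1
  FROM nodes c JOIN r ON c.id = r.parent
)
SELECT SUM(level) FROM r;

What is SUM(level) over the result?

15

Base: id=10 (n36), parent=8, level 0.
Iteration 1: join on id=8 -> n13 (id 8, parent=7, level 1).
Iteration 2: join on id=7 -> n6 (id 7, parent=5, level 2).
Iteration 3: join on id=5 -> n24 (id 5, parent=2, level 3).
Iteration 4: join on id=2 -> n33 (id 2, parent=1, level 4).
Iteration 5: join on id=1 -> n14 (id 1, parent=NULL, level 5).
Iteration 6: parent is NULL; no match; recursion stops.
SUM(level) = 0 + 1 + 2 + 3 + 4 + 5 = 15.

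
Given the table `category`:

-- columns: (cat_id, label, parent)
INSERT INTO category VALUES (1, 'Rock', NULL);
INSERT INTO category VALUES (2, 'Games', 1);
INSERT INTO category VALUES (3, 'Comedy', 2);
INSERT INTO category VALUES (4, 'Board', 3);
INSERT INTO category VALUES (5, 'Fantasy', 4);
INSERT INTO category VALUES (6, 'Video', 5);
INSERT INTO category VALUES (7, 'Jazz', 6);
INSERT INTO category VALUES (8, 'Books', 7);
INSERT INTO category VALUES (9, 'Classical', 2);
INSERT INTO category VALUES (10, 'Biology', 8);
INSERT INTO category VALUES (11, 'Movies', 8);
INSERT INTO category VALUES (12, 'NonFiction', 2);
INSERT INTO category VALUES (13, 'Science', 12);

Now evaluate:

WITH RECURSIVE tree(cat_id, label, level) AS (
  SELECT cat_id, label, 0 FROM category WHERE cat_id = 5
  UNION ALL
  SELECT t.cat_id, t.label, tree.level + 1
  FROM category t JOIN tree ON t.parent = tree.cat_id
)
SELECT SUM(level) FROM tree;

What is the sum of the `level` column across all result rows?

14

Base: cat_id=5 (Fantasy) at level 0.
Iteration 1: rows with parent in {5} -> Video (id 6, level 1).
Iteration 2: rows with parent in {6} -> Jazz (id 7, level 2).
Iteration 3: rows with parent in {7} -> Books (id 8, level 3).
Iteration 4: rows with parent in {8} -> Biology (id 10, level 4), Movies (id 11, level 4).
Iteration 5: no rows with parent in {10,11}; recursion stops.
SUM(level) = 0 + 1 + 2 + 3 + 4 + 4 = 14.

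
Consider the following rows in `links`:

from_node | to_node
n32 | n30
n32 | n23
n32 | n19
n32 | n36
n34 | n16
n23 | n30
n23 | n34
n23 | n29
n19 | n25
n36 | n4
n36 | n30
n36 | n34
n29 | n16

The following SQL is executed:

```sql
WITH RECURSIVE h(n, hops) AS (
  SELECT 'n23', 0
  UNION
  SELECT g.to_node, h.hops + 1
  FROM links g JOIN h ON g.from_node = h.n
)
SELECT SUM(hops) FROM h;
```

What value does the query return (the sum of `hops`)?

Base: (n23, hops=0).
Iteration 1: edges from {n23} -> (n29, hops=1), (n30, hops=1), (n34, hops=1).
Iteration 2: edges from {n29,n30,n34} -> (n16, hops=2). [UNION drops 1 duplicate row(s)]
Iteration 3: no outgoing edges from {n16}; recursion stops.
SUM(hops) = 0 + 1 + 1 + 1 + 2 = 5.

5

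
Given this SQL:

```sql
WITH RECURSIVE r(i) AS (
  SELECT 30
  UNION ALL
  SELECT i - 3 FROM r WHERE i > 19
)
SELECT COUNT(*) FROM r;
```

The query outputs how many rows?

Base: i=30.
Iteration 1: 30 > 19 holds -> i = 30 - 3 = 27.
Iteration 2: 27 > 19 holds -> i = 27 - 3 = 24.
Iteration 3: 24 > 19 holds -> i = 24 - 3 = 21.
Iteration 4: 21 > 19 holds -> i = 21 - 3 = 18.
Iteration 5: 18 > 19 fails; recursion stops.
Total rows emitted: 5.

5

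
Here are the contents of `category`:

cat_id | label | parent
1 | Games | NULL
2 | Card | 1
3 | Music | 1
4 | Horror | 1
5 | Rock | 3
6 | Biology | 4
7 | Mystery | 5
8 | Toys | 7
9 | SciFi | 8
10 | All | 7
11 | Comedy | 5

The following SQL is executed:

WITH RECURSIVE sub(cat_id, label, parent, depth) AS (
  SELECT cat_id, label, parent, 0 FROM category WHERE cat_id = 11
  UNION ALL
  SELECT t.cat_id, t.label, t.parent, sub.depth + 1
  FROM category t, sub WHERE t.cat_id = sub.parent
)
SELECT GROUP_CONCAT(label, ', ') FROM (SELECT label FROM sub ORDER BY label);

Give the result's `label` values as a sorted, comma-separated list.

Base: cat_id=11 (Comedy), parent=5, depth 0.
Iteration 1: join on cat_id=5 -> Rock (id 5, parent=3, depth 1).
Iteration 2: join on cat_id=3 -> Music (id 3, parent=1, depth 2).
Iteration 3: join on cat_id=1 -> Games (id 1, parent=NULL, depth 3).
Iteration 4: parent is NULL; no match; recursion stops.

Comedy, Games, Music, Rock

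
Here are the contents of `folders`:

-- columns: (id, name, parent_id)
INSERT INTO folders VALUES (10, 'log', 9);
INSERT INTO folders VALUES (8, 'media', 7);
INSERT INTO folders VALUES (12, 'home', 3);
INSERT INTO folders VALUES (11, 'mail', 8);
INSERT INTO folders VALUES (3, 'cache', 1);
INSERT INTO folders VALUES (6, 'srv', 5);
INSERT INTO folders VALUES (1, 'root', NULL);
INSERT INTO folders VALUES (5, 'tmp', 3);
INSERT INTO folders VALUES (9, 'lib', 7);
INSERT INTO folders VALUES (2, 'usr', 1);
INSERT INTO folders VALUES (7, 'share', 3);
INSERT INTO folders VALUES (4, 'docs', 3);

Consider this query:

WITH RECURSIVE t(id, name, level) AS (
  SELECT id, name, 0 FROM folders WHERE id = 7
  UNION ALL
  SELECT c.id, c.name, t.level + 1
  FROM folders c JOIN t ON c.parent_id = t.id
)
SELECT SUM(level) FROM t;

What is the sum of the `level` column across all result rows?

6

Base: id=7 (share) at level 0.
Iteration 1: rows with parent_id in {7} -> media (id 8, level 1), lib (id 9, level 1).
Iteration 2: rows with parent_id in {8,9} -> log (id 10, level 2), mail (id 11, level 2).
Iteration 3: no rows with parent_id in {10,11}; recursion stops.
SUM(level) = 0 + 1 + 1 + 2 + 2 = 6.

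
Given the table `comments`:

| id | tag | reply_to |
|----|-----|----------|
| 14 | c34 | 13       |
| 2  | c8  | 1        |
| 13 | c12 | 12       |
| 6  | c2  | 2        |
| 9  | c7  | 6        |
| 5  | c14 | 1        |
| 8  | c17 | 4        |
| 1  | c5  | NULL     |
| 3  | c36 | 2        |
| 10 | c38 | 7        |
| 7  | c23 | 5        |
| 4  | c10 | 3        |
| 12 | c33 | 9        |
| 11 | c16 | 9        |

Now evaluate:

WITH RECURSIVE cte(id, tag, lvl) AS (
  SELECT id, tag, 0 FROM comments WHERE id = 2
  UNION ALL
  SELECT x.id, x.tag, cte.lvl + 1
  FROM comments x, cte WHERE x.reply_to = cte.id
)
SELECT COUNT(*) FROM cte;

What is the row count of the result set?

10

Base: id=2 (c8) at lvl 0.
Iteration 1: rows with reply_to in {2} -> c36 (id 3, lvl 1), c2 (id 6, lvl 1).
Iteration 2: rows with reply_to in {3,6} -> c10 (id 4, lvl 2), c7 (id 9, lvl 2).
Iteration 3: rows with reply_to in {4,9} -> c17 (id 8, lvl 3), c16 (id 11, lvl 3), c33 (id 12, lvl 3).
Iteration 4: rows with reply_to in {8,11,12} -> c12 (id 13, lvl 4).
Iteration 5: rows with reply_to in {13} -> c34 (id 14, lvl 5).
Iteration 6: no rows with reply_to in {14}; recursion stops.
Total rows emitted: 10.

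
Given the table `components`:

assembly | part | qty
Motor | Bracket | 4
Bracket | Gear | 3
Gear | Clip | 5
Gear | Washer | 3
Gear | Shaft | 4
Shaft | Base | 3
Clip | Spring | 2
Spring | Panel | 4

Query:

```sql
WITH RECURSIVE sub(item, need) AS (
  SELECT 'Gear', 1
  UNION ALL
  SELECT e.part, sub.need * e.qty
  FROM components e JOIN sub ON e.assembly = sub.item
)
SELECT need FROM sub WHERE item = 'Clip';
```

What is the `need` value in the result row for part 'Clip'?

Base: (Gear, need=1).
Iteration 1: components of {Gear} -> Clip = 1*5 = 5, Shaft = 1*4 = 4, Washer = 1*3 = 3.
Iteration 2: components of {Clip,Shaft,Washer} -> Base = 4*3 = 12, Spring = 5*2 = 10.
Iteration 3: components of {Base,Spring} -> Panel = 10*4 = 40.
Iteration 4: no further components; recursion stops.

5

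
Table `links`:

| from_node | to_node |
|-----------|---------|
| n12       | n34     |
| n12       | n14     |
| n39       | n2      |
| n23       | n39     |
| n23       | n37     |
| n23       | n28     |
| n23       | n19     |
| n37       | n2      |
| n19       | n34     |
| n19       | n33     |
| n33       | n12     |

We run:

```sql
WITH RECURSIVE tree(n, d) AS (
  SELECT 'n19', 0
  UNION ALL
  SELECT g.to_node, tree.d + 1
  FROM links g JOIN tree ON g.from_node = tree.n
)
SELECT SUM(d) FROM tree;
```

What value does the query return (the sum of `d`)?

Base: (n19, d=0).
Iteration 1: edges from {n19} -> (n33, d=1), (n34, d=1).
Iteration 2: edges from {n33,n34} -> (n12, d=2).
Iteration 3: edges from {n12} -> (n14, d=3), (n34, d=3).
Iteration 4: no outgoing edges from {n14,n34}; recursion stops.
SUM(d) = 0 + 1 + 1 + 2 + 3 + 3 = 10.

10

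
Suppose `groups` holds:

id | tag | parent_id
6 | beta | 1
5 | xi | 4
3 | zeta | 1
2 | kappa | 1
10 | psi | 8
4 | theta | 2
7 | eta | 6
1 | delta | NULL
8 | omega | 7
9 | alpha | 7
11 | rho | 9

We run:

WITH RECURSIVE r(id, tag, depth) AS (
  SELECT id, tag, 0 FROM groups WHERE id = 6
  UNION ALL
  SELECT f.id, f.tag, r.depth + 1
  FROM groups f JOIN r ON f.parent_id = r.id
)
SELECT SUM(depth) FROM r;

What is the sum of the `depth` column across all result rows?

11

Base: id=6 (beta) at depth 0.
Iteration 1: rows with parent_id in {6} -> eta (id 7, depth 1).
Iteration 2: rows with parent_id in {7} -> omega (id 8, depth 2), alpha (id 9, depth 2).
Iteration 3: rows with parent_id in {8,9} -> psi (id 10, depth 3), rho (id 11, depth 3).
Iteration 4: no rows with parent_id in {10,11}; recursion stops.
SUM(depth) = 0 + 1 + 2 + 2 + 3 + 3 = 11.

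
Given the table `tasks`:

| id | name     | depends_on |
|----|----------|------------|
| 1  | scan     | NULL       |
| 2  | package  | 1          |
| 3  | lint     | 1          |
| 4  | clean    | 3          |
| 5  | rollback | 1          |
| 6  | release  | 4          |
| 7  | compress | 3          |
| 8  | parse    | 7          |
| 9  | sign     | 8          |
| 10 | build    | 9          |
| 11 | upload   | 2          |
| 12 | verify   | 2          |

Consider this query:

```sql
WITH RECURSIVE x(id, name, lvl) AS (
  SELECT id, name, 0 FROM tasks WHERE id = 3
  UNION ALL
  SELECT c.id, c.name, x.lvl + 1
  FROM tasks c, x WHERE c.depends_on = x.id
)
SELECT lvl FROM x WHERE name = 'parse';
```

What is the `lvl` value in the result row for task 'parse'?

2

Base: id=3 (lint) at lvl 0.
Iteration 1: rows with depends_on in {3} -> clean (id 4, lvl 1), compress (id 7, lvl 1).
Iteration 2: rows with depends_on in {4,7} -> release (id 6, lvl 2), parse (id 8, lvl 2).
Iteration 3: rows with depends_on in {6,8} -> sign (id 9, lvl 3).
Iteration 4: rows with depends_on in {9} -> build (id 10, lvl 4).
Iteration 5: no rows with depends_on in {10}; recursion stops.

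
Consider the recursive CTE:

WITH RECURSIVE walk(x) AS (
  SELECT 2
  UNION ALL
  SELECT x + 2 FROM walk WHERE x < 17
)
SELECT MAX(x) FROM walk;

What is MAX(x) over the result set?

18

Base: x=2.
Iteration 1: 2 < 17 holds -> x = 2 + 2 = 4.
Iteration 2: 4 < 17 holds -> x = 4 + 2 = 6.
Iteration 3: 6 < 17 holds -> x = 6 + 2 = 8.
Iteration 4: 8 < 17 holds -> x = 8 + 2 = 10.
Iteration 5: 10 < 17 holds -> x = 10 + 2 = 12.
Iteration 6: 12 < 17 holds -> x = 12 + 2 = 14.
Iteration 7: 14 < 17 holds -> x = 14 + 2 = 16.
Iteration 8: 16 < 17 holds -> x = 16 + 2 = 18.
Iteration 9: 18 < 17 fails; recursion stops.
x values: 2, 4, 6, 8, 10, 12, 14, 16, 18; the maximum is 18.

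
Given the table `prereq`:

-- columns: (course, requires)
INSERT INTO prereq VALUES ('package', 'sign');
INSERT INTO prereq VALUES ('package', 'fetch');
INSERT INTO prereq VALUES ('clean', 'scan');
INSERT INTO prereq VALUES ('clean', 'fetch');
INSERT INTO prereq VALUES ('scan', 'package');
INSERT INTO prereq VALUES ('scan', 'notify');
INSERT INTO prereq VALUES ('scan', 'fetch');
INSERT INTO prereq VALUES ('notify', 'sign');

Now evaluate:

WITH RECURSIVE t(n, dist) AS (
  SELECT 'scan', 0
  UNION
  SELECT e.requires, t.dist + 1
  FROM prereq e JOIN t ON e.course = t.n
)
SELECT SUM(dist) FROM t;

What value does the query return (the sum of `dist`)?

Base: (scan, dist=0).
Iteration 1: edges from {scan} -> (fetch, dist=1), (notify, dist=1), (package, dist=1).
Iteration 2: edges from {fetch,notify,package} -> (fetch, dist=2), (sign, dist=2). [UNION drops 1 duplicate row(s)]
Iteration 3: no outgoing edges from {fetch,sign}; recursion stops.
SUM(dist) = 0 + 1 + 1 + 1 + 2 + 2 = 7.

7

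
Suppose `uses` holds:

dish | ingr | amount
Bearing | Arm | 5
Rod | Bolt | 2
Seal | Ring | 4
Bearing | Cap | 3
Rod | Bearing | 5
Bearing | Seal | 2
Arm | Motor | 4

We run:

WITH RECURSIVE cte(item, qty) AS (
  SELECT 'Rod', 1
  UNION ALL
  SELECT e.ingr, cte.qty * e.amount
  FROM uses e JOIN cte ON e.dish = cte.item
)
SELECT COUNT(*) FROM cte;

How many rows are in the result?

Base: (Rod, qty=1).
Iteration 1: components of {Rod} -> Bearing = 1*5 = 5, Bolt = 1*2 = 2.
Iteration 2: components of {Bearing,Bolt} -> Arm = 5*5 = 25, Cap = 5*3 = 15, Seal = 5*2 = 10.
Iteration 3: components of {Arm,Cap,Seal} -> Motor = 25*4 = 100, Ring = 10*4 = 40.
Iteration 4: no further components; recursion stops.
Total rows emitted: 8.

8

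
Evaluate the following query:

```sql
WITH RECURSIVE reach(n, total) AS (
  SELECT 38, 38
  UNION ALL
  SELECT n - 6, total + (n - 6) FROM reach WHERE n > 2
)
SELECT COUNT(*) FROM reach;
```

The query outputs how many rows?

Base: n=38, total=38.
Iteration 1: 38 > 2 holds -> n = 38 - 6 = 32, total = 38 + 32 = 70.
Iteration 2: 32 > 2 holds -> n = 32 - 6 = 26, total = 70 + 26 = 96.
Iteration 3: 26 > 2 holds -> n = 26 - 6 = 20, total = 96 + 20 = 116.
Iteration 4: 20 > 2 holds -> n = 20 - 6 = 14, total = 116 + 14 = 130.
Iteration 5: 14 > 2 holds -> n = 14 - 6 = 8, total = 130 + 8 = 138.
Iteration 6: 8 > 2 holds -> n = 8 - 6 = 2, total = 138 + 2 = 140.
Iteration 7: 2 > 2 fails; recursion stops.
Total rows emitted: 7.

7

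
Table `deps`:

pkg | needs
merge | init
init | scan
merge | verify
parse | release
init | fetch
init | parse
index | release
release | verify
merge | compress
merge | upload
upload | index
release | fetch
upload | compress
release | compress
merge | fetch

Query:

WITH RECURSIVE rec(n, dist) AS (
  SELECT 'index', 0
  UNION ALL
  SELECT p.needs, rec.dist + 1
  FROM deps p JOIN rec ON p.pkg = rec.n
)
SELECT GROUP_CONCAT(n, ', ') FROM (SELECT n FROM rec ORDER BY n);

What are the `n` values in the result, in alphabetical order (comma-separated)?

Base: (index, dist=0).
Iteration 1: edges from {index} -> (release, dist=1).
Iteration 2: edges from {release} -> (compress, dist=2), (fetch, dist=2), (verify, dist=2).
Iteration 3: no outgoing edges from {compress,fetch,verify}; recursion stops.

compress, fetch, index, release, verify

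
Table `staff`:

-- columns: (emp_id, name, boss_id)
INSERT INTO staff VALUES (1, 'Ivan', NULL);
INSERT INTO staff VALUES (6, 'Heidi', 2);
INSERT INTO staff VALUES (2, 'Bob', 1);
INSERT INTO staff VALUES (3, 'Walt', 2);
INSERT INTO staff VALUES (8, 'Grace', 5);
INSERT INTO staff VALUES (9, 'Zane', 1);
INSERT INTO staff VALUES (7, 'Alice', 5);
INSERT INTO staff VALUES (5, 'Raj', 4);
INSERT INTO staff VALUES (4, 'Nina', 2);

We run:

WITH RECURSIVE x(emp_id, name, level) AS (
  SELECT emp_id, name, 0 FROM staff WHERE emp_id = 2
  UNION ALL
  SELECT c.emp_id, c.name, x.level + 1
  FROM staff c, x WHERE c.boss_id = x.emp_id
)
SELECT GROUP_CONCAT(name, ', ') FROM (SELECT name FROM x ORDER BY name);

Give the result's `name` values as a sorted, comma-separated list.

Alice, Bob, Grace, Heidi, Nina, Raj, Walt

Base: emp_id=2 (Bob) at level 0.
Iteration 1: rows with boss_id in {2} -> Walt (id 3, level 1), Nina (id 4, level 1), Heidi (id 6, level 1).
Iteration 2: rows with boss_id in {3,4,6} -> Raj (id 5, level 2).
Iteration 3: rows with boss_id in {5} -> Alice (id 7, level 3), Grace (id 8, level 3).
Iteration 4: no rows with boss_id in {7,8}; recursion stops.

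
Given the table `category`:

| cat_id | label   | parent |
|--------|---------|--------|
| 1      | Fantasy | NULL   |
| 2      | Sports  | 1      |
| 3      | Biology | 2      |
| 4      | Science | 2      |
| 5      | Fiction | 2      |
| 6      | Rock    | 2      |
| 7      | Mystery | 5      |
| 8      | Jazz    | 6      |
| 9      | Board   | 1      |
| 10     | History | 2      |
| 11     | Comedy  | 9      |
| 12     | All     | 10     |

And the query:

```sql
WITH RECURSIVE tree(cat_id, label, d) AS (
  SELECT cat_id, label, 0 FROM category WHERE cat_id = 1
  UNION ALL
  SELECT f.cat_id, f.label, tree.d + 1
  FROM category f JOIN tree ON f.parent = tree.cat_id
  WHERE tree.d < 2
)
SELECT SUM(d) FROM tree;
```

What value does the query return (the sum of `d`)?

Base: cat_id=1 (Fantasy) at d 0.
Iteration 1: rows with parent in {1} -> Sports (id 2, d 1), Board (id 9, d 1).
Iteration 2: rows with parent in {2,9} -> Biology (id 3, d 2), Science (id 4, d 2), Fiction (id 5, d 2), Rock (id 6, d 2), History (id 10, d 2), Comedy (id 11, d 2).
Iteration 3: d < 2 fails for all current rows; recursion stops.
SUM(d) = 0 + 1 + 1 + 2 + 2 + 2 + 2 + 2 + 2 = 14.

14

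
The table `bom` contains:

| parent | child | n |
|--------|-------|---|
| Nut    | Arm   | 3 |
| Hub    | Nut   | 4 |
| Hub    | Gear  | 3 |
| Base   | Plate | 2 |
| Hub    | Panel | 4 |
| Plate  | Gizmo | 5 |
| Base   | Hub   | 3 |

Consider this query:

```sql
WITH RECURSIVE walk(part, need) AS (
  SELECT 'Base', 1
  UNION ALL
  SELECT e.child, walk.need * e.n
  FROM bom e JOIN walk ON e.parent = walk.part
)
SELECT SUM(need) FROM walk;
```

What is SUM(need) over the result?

Base: (Base, need=1).
Iteration 1: components of {Base} -> Hub = 1*3 = 3, Plate = 1*2 = 2.
Iteration 2: components of {Hub,Plate} -> Gear = 3*3 = 9, Gizmo = 2*5 = 10, Nut = 3*4 = 12, Panel = 3*4 = 12.
Iteration 3: components of {Gear,Gizmo,Nut,Panel} -> Arm = 12*3 = 36.
Iteration 4: no further components; recursion stops.
SUM(need) = 1 + 3 + 2 + 12 + 9 + 12 + 10 + 36 = 85.

85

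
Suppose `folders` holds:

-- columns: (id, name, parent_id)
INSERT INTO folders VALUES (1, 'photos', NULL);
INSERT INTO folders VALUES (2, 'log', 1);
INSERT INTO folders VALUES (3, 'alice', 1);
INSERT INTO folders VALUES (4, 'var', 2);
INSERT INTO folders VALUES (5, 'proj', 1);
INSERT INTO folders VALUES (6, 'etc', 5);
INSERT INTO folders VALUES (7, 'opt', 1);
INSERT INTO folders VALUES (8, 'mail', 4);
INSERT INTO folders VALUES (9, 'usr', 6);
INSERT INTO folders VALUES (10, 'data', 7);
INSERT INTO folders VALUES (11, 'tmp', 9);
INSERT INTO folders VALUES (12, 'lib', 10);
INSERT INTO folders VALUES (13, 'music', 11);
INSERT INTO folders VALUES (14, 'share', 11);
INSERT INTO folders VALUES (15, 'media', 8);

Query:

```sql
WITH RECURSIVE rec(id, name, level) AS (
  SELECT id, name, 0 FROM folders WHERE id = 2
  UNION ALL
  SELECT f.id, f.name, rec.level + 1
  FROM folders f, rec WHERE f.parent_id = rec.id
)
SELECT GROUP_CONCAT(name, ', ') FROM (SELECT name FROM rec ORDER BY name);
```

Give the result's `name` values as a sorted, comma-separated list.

log, mail, media, var

Base: id=2 (log) at level 0.
Iteration 1: rows with parent_id in {2} -> var (id 4, level 1).
Iteration 2: rows with parent_id in {4} -> mail (id 8, level 2).
Iteration 3: rows with parent_id in {8} -> media (id 15, level 3).
Iteration 4: no rows with parent_id in {15}; recursion stops.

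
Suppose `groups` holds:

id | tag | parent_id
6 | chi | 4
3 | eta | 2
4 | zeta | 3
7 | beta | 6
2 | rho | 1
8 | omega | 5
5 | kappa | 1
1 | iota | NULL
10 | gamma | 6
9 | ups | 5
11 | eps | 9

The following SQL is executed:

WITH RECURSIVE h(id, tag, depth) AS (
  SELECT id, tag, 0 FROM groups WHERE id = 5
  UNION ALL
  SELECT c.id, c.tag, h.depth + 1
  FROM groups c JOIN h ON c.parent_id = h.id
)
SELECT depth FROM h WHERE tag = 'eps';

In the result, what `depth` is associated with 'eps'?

2

Base: id=5 (kappa) at depth 0.
Iteration 1: rows with parent_id in {5} -> omega (id 8, depth 1), ups (id 9, depth 1).
Iteration 2: rows with parent_id in {8,9} -> eps (id 11, depth 2).
Iteration 3: no rows with parent_id in {11}; recursion stops.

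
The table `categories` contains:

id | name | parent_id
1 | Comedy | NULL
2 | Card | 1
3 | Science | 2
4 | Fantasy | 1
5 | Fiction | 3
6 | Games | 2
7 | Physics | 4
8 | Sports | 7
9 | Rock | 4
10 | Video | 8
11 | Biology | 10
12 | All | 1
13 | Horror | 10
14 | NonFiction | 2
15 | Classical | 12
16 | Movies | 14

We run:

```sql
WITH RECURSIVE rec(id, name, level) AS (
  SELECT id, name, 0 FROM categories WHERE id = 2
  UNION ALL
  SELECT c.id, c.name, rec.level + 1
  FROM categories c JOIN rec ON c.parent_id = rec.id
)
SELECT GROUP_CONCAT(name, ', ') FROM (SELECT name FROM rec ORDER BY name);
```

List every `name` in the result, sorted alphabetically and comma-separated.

Base: id=2 (Card) at level 0.
Iteration 1: rows with parent_id in {2} -> Science (id 3, level 1), Games (id 6, level 1), NonFiction (id 14, level 1).
Iteration 2: rows with parent_id in {3,6,14} -> Fiction (id 5, level 2), Movies (id 16, level 2).
Iteration 3: no rows with parent_id in {5,16}; recursion stops.

Card, Fiction, Games, Movies, NonFiction, Science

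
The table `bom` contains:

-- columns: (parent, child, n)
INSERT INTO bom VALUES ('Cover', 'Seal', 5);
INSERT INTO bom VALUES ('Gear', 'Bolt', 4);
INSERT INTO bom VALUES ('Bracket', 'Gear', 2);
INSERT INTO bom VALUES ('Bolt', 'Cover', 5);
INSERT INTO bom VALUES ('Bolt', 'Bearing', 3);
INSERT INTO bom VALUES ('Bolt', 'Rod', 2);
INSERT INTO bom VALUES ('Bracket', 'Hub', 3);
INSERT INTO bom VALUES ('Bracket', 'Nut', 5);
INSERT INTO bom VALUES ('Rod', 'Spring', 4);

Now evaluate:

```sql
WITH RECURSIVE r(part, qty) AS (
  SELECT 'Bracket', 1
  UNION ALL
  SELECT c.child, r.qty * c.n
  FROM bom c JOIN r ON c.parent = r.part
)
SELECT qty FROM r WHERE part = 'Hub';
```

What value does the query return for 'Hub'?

3

Base: (Bracket, qty=1).
Iteration 1: components of {Bracket} -> Gear = 1*2 = 2, Hub = 1*3 = 3, Nut = 1*5 = 5.
Iteration 2: components of {Gear,Hub,Nut} -> Bolt = 2*4 = 8.
Iteration 3: components of {Bolt} -> Bearing = 8*3 = 24, Cover = 8*5 = 40, Rod = 8*2 = 16.
Iteration 4: components of {Bearing,Cover,Rod} -> Seal = 40*5 = 200, Spring = 16*4 = 64.
Iteration 5: no further components; recursion stops.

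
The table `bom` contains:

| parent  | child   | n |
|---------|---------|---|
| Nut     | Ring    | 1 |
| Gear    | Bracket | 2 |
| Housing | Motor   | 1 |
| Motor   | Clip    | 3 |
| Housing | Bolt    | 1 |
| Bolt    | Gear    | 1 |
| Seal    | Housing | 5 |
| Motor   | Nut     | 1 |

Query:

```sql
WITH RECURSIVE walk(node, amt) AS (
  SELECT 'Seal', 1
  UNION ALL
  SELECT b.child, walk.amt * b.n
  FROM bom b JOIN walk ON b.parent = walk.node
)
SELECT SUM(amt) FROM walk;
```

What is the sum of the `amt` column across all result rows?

56

Base: (Seal, amt=1).
Iteration 1: components of {Seal} -> Housing = 1*5 = 5.
Iteration 2: components of {Housing} -> Bolt = 5*1 = 5, Motor = 5*1 = 5.
Iteration 3: components of {Bolt,Motor} -> Clip = 5*3 = 15, Gear = 5*1 = 5, Nut = 5*1 = 5.
Iteration 4: components of {Clip,Gear,Nut} -> Bracket = 5*2 = 10, Ring = 5*1 = 5.
Iteration 5: no further components; recursion stops.
SUM(amt) = 1 + 5 + 5 + 5 + 5 + 15 + 5 + 5 + 10 = 56.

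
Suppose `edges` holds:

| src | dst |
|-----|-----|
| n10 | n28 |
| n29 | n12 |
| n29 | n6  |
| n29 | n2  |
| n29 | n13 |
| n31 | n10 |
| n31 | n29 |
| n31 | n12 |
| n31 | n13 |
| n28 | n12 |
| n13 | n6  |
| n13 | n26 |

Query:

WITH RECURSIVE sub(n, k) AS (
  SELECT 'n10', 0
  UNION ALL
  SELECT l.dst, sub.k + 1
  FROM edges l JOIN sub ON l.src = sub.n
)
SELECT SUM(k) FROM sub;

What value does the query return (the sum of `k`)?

3

Base: (n10, k=0).
Iteration 1: edges from {n10} -> (n28, k=1).
Iteration 2: edges from {n28} -> (n12, k=2).
Iteration 3: no outgoing edges from {n12}; recursion stops.
SUM(k) = 0 + 1 + 2 = 3.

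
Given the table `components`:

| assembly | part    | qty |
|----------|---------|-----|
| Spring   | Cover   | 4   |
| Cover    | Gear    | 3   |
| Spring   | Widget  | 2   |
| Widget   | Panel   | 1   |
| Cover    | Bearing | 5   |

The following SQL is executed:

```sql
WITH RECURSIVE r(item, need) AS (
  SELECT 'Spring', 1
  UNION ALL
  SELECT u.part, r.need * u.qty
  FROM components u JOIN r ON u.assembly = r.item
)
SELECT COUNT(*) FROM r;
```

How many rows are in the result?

Base: (Spring, need=1).
Iteration 1: components of {Spring} -> Cover = 1*4 = 4, Widget = 1*2 = 2.
Iteration 2: components of {Cover,Widget} -> Bearing = 4*5 = 20, Gear = 4*3 = 12, Panel = 2*1 = 2.
Iteration 3: no further components; recursion stops.
Total rows emitted: 6.

6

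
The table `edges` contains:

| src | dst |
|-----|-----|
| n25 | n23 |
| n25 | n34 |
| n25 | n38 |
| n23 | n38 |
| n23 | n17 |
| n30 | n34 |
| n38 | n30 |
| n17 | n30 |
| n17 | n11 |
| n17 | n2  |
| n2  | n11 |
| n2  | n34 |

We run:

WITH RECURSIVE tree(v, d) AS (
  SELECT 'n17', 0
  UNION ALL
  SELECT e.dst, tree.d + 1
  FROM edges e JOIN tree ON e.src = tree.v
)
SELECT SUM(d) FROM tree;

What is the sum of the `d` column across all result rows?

Base: (n17, d=0).
Iteration 1: edges from {n17} -> (n11, d=1), (n2, d=1), (n30, d=1).
Iteration 2: edges from {n11,n2,n30} -> (n11, d=2), (n34, d=2) x2. [UNION ALL keeps all 3 new rows, including repeats]
Iteration 3: no outgoing edges from {n11,n34}; recursion stops.
SUM(d) = 0 + 1 + 1 + 1 + 2 + 2 + 2 = 9.

9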